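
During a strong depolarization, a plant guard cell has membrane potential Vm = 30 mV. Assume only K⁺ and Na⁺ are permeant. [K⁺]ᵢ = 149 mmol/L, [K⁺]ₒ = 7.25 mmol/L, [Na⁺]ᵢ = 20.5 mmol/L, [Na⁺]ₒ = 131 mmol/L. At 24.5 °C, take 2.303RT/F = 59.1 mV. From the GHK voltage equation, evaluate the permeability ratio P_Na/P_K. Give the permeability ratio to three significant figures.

7.26

Let α = P_Na/P_K. GHK: Vm = 59.1·log₁₀[(Kₒ + α·Naₒ)/(Kᵢ + α·Naᵢ)].
10^(Vm/59.1) = 10^(30.0/59.1) = 3.2182
So 3.2182·(Kᵢ + α·Naᵢ) = Kₒ + α·Naₒ → α = (3.2182·149.0 − 7.25) / (131.0 − 3.2182·20.5)
α = (479.5 − 7.25) / (131.0 − 65.97) = 472.3/65.03 = 7.263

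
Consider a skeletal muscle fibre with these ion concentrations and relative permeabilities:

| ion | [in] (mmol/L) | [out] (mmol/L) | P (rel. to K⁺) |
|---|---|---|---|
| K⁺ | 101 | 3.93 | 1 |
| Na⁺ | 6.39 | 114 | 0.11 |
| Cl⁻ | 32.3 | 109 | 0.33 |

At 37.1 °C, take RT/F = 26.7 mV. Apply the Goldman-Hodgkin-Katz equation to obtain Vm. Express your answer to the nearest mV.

Vm = 26.7 · ln[(Σ P·[cation]ₒ + Σ P·[anion]ᵢ) / (Σ P·[cation]ᵢ + Σ P·[anion]ₒ)]
Numerator = 1×3.93 + 0.11×114 + 0.33×32.3 = 27.13
Denominator = 1×101 + 0.11×6.39 + 0.33×109 = 137.7
Vm = 26.7 · ln(0.19705) = 26.7 × (-1.6243) = -43.37 mV

-43 mV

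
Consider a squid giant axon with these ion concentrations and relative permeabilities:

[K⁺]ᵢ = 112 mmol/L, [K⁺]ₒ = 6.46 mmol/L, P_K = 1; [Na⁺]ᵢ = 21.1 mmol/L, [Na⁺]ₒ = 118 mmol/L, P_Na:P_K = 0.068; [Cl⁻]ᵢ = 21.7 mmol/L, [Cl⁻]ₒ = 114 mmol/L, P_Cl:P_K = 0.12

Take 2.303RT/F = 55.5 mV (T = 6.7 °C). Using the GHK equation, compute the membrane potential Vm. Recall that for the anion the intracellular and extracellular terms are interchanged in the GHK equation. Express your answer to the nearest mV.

Vm = 55.5 · log₁₀[(Σ P·[cation]ₒ + Σ P·[anion]ᵢ) / (Σ P·[cation]ᵢ + Σ P·[anion]ₒ)]
Numerator = 1×6.46 + 0.068×118 + 0.12×21.7 = 17.09
Denominator = 1×112 + 0.068×21.1 + 0.12×114 = 127.1
Vm = 55.5 · log₁₀(0.13443) = 55.5 × (-0.8715) = -48.37 mV

-48 mV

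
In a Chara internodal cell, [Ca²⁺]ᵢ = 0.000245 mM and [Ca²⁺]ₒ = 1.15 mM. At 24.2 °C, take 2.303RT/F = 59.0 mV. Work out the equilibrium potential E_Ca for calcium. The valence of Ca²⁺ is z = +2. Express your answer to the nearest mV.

108 mV

E = (59.0/z) · log₁₀([Ca²⁺]_out/[Ca²⁺]_in) with z = +2.
= (59.0/2) · log₁₀(1.15/0.000245) = 29.50 · log₁₀(4694)
= 29.50 · (3.6715) = 108.31 mV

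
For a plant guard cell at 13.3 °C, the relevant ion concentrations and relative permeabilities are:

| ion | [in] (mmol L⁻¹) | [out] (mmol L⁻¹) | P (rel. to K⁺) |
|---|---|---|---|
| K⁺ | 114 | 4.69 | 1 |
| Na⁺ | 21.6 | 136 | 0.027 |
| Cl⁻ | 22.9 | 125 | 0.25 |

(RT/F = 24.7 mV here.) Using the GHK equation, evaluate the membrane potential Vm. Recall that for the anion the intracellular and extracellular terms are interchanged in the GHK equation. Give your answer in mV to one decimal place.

-57.7 mV

Vm = 24.7 · ln[(Σ P·[cation]ₒ + Σ P·[anion]ᵢ) / (Σ P·[cation]ᵢ + Σ P·[anion]ₒ)]
Numerator = 1×4.69 + 0.027×136 + 0.25×22.9 = 14.09
Denominator = 1×114 + 0.027×21.6 + 0.25×125 = 145.8
Vm = 24.7 · ln(0.096597) = 24.7 × (-2.3372) = -57.73 mV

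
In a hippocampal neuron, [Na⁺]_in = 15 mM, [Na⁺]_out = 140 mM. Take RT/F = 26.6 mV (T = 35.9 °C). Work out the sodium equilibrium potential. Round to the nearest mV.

E = (26.6/z) · ln([Na⁺]_out/[Na⁺]_in) with z = +1.
= (26.6/1) · ln(140/15) = 26.60 · ln(9.333)
= 26.60 · (2.2336) = 59.41 mV

59 mV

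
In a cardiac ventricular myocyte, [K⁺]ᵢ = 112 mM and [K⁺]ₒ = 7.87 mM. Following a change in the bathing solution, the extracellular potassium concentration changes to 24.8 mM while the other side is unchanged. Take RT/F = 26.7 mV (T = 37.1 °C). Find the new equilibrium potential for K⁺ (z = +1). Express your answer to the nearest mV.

-40 mV

After the shift: [K⁺]_out = 24.8, [K⁺]_in = 112 mM.
E_new = (26.7/1)·ln(24.8/112) = 26.70 · (-1.5077) = -40.25 mV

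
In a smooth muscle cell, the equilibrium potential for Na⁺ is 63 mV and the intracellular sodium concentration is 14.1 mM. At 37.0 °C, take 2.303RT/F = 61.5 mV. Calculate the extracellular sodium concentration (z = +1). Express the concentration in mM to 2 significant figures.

150 mM

Nernst: E = (61.5/1) · log₁₀([out]/[in]), so log₁₀([out]/[in]) = 63.0 × 1 / 61.5 = 1.0244.
[out]/[in] = 10^(1.0244) = 10.58.
[out] = 10.58 × 14.1 = 149.1 mM.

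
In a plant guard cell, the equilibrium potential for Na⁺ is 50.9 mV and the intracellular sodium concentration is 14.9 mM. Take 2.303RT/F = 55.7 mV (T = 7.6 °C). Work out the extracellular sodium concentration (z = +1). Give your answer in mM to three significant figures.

Nernst: E = (55.7/1) · log₁₀([out]/[in]), so log₁₀([out]/[in]) = 50.9 × 1 / 55.7 = 0.9138.
[out]/[in] = 10^(0.9138) = 8.2.
[out] = 8.2 × 14.9 = 122.2 mM.

122 mM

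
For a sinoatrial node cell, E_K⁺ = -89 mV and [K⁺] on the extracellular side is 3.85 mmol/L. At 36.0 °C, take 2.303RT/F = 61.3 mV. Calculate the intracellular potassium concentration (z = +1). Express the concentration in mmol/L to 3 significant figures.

Nernst: E = (61.3/1) · log₁₀([out]/[in]), so log₁₀([out]/[in]) = -89.0 × 1 / 61.3 = -1.4519.
[out]/[in] = 10^(-1.4519) = 0.03533.
[in] = 3.85 / 0.03533 = 109 mmol/L.

109 mmol/L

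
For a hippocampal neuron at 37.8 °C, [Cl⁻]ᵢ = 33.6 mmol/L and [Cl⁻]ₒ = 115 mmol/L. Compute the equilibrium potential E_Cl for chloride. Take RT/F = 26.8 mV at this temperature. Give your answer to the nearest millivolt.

E = (26.8/z) · ln([Cl⁻]_out/[Cl⁻]_in) with z = -1.
For an anion, dividing by z = -1 reverses the sign.
= (26.8/-1) · ln(115/33.6) = -26.80 · ln(3.423)
= -26.80 · (1.2304) = -32.97 mV

-33 mV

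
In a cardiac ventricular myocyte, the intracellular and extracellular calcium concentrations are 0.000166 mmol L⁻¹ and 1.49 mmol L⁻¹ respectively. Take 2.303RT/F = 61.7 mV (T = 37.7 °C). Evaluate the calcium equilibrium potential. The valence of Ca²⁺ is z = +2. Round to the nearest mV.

122 mV

E = (61.7/z) · log₁₀([Ca²⁺]_out/[Ca²⁺]_in) with z = +2.
= (61.7/2) · log₁₀(1.49/0.000166) = 30.85 · log₁₀(8976)
= 30.85 · (3.9531) = 121.95 mV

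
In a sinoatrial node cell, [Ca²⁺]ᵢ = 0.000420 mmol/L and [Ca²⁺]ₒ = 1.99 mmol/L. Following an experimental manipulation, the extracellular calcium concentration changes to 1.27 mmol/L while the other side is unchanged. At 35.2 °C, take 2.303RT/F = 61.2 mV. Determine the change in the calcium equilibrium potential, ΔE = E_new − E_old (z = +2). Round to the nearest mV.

-6 mV

E_old = (61.2/2)·log₁₀(1.99/0.000420) = 112.47 mV
E_new = (61.2/2)·log₁₀(1.27/0.000420) = 106.50 mV
ΔE = 106.50 − (112.47) = -5.97 mV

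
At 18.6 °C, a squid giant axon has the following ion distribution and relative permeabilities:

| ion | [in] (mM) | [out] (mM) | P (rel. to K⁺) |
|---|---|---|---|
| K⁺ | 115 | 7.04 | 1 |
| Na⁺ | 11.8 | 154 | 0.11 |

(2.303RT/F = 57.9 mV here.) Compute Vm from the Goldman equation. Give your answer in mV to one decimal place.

Vm = 57.9 · log₁₀[(Σ P·[cation]ₒ + Σ P·[anion]ᵢ) / (Σ P·[cation]ᵢ + Σ P·[anion]ₒ)]
Numerator = 1×7.04 + 0.11×154 = 23.98
Denominator = 1×115 + 0.11×11.8 = 116.3
Vm = 57.9 · log₁₀(0.20619) = 57.9 × (-0.6857) = -39.70 mV

-39.7 mV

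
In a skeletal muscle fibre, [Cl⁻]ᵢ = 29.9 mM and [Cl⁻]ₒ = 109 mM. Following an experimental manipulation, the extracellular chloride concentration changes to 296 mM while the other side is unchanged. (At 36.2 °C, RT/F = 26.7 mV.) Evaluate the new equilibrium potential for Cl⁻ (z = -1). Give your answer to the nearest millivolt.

After the shift: [Cl⁻]_out = 296, [Cl⁻]_in = 29.9 mM.
E_new = (26.7/-1)·ln(296/29.9) = -26.70 · (2.2925) = -61.21 mV

-61 mV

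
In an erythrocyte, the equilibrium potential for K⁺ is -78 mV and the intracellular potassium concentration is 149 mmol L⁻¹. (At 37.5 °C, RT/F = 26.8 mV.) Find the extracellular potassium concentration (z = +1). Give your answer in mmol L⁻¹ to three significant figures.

8.11 mmol L⁻¹

Nernst: E = (26.8/1) · ln([out]/[in]), so ln([out]/[in]) = -78.0 × 1 / 26.8 = -2.9104.
[out]/[in] = e^(-2.9104) = 0.05445.
[out] = 0.05445 × 149 = 8.113 mmol L⁻¹.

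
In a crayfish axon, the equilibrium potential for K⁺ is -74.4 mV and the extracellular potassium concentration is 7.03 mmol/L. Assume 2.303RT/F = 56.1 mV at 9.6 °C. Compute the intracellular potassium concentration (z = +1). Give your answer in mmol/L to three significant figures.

149 mmol/L

Nernst: E = (56.1/1) · log₁₀([out]/[in]), so log₁₀([out]/[in]) = -74.4 × 1 / 56.1 = -1.3262.
[out]/[in] = 10^(-1.3262) = 0.04718.
[in] = 7.03 / 0.04718 = 149 mmol/L.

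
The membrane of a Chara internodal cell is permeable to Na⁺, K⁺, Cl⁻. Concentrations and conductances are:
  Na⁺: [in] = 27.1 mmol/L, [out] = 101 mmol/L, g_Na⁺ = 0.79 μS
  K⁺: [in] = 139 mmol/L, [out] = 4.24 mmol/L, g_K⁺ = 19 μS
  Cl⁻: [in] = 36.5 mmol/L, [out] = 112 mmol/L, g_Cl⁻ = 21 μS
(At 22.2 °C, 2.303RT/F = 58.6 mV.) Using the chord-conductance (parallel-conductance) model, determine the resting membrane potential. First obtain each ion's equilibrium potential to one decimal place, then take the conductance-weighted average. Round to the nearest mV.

E_Na⁺ = (58.6/1)·log₁₀(101/27.1) = 33.5 mV
E_K⁺ = (58.6/1)·log₁₀(4.24/139) = -88.8 mV
E_Cl⁻ = (58.6/-1)·log₁₀(112/36.5) = -28.5 mV
Vm = (Σ gᵢEᵢ)/(Σ gᵢ) = (0.79·33.5 + 19·-88.8 + 21·-28.5) / (0.79 + 19 + 21)
= -2259.24 / 40.79 = -55.39 mV

-55 mV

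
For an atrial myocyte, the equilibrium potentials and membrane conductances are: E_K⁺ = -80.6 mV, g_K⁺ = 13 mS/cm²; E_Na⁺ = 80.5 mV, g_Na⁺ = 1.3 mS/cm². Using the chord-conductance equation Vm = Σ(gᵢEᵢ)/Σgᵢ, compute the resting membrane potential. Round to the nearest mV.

Σ gᵢEᵢ = 13·(-80.6) + 1.3·(80.5) = -943.15
Σ gᵢ = 13 + 1.3 = 14.3
Vm = -943.15 / 14.3 = -65.95 mV

-66 mV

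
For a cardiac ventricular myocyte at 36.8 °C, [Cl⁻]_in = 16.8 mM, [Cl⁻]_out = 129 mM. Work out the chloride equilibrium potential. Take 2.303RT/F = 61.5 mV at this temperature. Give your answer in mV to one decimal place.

-54.4 mV

E = (61.5/z) · log₁₀([Cl⁻]_out/[Cl⁻]_in) with z = -1.
For an anion, dividing by z = -1 reverses the sign.
= (61.5/-1) · log₁₀(129/16.8) = -61.50 · log₁₀(7.679)
= -61.50 · (0.8853) = -54.44 mV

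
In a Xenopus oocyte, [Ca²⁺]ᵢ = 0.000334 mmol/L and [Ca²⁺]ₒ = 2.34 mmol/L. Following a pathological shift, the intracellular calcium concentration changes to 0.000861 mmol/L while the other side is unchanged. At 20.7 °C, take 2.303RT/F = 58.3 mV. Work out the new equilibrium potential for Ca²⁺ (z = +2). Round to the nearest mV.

After the shift: [Ca²⁺]_out = 2.34, [Ca²⁺]_in = 0.000861 mmol/L.
E_new = (58.3/2)·log₁₀(2.34/0.000861) = 29.15 · (3.4342) = 100.11 mV

100 mV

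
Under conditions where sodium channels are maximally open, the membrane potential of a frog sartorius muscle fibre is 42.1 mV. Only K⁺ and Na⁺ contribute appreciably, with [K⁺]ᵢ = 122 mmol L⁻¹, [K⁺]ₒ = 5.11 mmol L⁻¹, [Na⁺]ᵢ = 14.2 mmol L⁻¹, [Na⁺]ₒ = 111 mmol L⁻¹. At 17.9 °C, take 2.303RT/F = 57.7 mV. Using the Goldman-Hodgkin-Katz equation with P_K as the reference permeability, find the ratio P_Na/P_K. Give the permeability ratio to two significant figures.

Let α = P_Na/P_K. GHK: Vm = 57.7·log₁₀[(Kₒ + α·Naₒ)/(Kᵢ + α·Naᵢ)].
10^(Vm/57.7) = 10^(42.1/57.7) = 5.3658
So 5.3658·(Kᵢ + α·Naᵢ) = Kₒ + α·Naₒ → α = (5.3658·122.0 − 5.11) / (111.0 − 5.3658·14.2)
α = (654.6 − 5.11) / (111.0 − 76.19) = 649.5/34.81 = 18.66

19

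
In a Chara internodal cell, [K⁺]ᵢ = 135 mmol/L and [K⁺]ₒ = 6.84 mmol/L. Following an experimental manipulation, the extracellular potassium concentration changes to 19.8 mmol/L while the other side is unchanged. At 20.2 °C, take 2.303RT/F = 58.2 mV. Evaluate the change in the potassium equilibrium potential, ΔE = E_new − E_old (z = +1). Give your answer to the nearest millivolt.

E_old = (58.2/1)·log₁₀(6.84/135) = -75.39 mV
E_new = (58.2/1)·log₁₀(19.8/135) = -48.52 mV
ΔE = -48.52 − (-75.39) = 26.87 mV

27 mV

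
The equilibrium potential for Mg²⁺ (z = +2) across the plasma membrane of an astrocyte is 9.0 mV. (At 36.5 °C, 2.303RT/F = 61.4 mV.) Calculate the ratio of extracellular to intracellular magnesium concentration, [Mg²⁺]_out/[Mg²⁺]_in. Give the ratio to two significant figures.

log₁₀([out]/[in]) = E·z/(61.4) = 9.0 × 2 / 61.4 = 0.2932
[out]/[in] = 10^(0.2932) = 1.964

2.0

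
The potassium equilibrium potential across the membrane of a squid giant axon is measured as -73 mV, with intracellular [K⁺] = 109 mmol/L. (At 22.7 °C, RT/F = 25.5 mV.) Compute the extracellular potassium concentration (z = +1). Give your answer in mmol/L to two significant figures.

Nernst: E = (25.5/1) · ln([out]/[in]), so ln([out]/[in]) = -73.0 × 1 / 25.5 = -2.8627.
[out]/[in] = e^(-2.8627) = 0.05711.
[out] = 0.05711 × 109 = 6.225 mmol/L.

6.2 mmol/L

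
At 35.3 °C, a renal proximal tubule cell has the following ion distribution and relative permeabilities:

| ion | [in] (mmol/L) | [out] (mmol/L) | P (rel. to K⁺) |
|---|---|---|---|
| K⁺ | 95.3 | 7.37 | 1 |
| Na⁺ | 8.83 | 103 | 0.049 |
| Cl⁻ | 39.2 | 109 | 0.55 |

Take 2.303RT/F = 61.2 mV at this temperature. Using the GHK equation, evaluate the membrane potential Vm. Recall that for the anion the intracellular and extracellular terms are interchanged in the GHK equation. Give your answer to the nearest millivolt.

-40 mV

Vm = 61.2 · log₁₀[(Σ P·[cation]ₒ + Σ P·[anion]ᵢ) / (Σ P·[cation]ᵢ + Σ P·[anion]ₒ)]
Numerator = 1×7.37 + 0.049×103 + 0.55×39.2 = 33.98
Denominator = 1×95.3 + 0.049×8.83 + 0.55×109 = 155.7
Vm = 61.2 · log₁₀(0.21825) = 61.2 × (-0.6611) = -40.46 mV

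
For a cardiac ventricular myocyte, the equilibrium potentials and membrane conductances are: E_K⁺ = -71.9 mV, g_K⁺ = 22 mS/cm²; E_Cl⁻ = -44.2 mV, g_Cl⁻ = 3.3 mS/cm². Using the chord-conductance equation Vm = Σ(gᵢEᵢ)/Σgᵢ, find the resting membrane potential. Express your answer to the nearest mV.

-68 mV

Σ gᵢEᵢ = 22·(-71.9) + 3.3·(-44.2) = -1727.66
Σ gᵢ = 22 + 3.3 = 25.3
Vm = -1727.66 / 25.3 = -68.29 mV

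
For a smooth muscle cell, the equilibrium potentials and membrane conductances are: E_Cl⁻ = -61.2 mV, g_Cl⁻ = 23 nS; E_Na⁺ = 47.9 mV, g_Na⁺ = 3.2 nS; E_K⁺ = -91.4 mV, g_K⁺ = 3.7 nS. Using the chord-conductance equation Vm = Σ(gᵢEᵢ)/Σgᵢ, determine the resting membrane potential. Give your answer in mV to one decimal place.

-53.3 mV

Σ gᵢEᵢ = 23·(-61.2) + 3.2·(47.9) + 3.7·(-91.4) = -1592.50
Σ gᵢ = 23 + 3.2 + 3.7 = 29.9
Vm = -1592.50 / 29.9 = -53.26 mV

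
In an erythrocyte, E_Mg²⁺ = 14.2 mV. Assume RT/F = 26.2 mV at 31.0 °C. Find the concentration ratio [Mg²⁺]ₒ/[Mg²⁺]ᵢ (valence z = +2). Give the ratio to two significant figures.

3.0

ln([out]/[in]) = E·z/(26.2) = 14.2 × 2 / 26.2 = 1.0840
[out]/[in] = e^(1.0840) = 2.956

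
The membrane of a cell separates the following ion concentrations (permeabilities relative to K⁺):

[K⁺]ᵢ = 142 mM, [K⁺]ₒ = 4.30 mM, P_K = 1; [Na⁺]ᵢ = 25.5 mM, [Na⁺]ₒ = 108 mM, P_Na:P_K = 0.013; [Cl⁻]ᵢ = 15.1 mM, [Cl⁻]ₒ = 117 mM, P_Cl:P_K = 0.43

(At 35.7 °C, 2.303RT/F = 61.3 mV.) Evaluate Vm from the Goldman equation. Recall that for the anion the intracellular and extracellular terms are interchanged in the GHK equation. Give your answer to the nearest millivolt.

Vm = 61.3 · log₁₀[(Σ P·[cation]ₒ + Σ P·[anion]ᵢ) / (Σ P·[cation]ᵢ + Σ P·[anion]ₒ)]
Numerator = 1×4.30 + 0.013×108 + 0.43×15.1 = 12.2
Denominator = 1×142 + 0.013×25.5 + 0.43×117 = 192.6
Vm = 61.3 · log₁₀(0.063314) = 61.3 × (-1.1985) = -73.47 mV

-73 mV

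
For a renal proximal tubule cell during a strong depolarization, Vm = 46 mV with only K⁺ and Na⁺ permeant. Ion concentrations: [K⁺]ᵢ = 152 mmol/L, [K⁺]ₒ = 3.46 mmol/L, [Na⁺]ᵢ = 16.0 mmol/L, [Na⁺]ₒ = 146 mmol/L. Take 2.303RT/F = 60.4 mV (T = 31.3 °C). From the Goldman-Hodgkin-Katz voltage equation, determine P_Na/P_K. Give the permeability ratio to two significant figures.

Let α = P_Na/P_K. GHK: Vm = 60.4·log₁₀[(Kₒ + α·Naₒ)/(Kᵢ + α·Naᵢ)].
10^(Vm/60.4) = 10^(46.0/60.4) = 5.7755
So 5.7755·(Kᵢ + α·Naᵢ) = Kₒ + α·Naₒ → α = (5.7755·152.0 − 3.46) / (146.0 − 5.7755·16.0)
α = (877.9 − 3.46) / (146.0 − 92.41) = 874.4/53.59 = 16.32

16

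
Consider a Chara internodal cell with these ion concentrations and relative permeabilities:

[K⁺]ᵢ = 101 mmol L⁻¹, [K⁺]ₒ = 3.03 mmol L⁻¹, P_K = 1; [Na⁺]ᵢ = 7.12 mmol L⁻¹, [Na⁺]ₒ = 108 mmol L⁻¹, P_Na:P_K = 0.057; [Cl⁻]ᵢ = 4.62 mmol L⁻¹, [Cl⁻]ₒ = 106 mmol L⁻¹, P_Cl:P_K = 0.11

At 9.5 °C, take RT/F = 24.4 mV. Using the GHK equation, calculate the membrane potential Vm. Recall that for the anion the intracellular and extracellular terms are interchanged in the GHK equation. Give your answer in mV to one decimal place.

Vm = 24.4 · ln[(Σ P·[cation]ₒ + Σ P·[anion]ᵢ) / (Σ P·[cation]ᵢ + Σ P·[anion]ₒ)]
Numerator = 1×3.03 + 0.057×108 + 0.11×4.62 = 9.694
Denominator = 1×101 + 0.057×7.12 + 0.11×106 = 113.1
Vm = 24.4 · ln(0.085739) = 24.4 × (-2.4564) = -59.94 mV

-59.9 mV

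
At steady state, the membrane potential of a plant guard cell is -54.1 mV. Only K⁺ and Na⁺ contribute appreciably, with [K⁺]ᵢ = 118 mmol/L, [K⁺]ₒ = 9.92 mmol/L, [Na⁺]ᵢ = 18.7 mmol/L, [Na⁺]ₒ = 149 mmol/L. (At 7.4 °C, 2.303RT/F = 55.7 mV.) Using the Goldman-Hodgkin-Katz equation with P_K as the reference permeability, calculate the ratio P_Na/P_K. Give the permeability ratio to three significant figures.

0.0183

Let α = P_Na/P_K. GHK: Vm = 55.7·log₁₀[(Kₒ + α·Naₒ)/(Kᵢ + α·Naᵢ)].
10^(Vm/55.7) = 10^(-54.1/55.7) = 0.10684
So 0.10684·(Kᵢ + α·Naᵢ) = Kₒ + α·Naₒ → α = (0.10684·118.0 − 9.92) / (149.0 − 0.10684·18.7)
α = (12.61 − 9.92) / (149.0 − 1.998) = 2.687/147 = 0.01828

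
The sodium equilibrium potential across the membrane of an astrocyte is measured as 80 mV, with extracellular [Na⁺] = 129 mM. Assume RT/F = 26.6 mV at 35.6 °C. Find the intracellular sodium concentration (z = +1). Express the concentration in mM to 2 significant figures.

Nernst: E = (26.6/1) · ln([out]/[in]), so ln([out]/[in]) = 80.0 × 1 / 26.6 = 3.0075.
[out]/[in] = e^(3.0075) = 20.24.
[in] = 129 / 20.24 = 6.374 mM.

6.4 mM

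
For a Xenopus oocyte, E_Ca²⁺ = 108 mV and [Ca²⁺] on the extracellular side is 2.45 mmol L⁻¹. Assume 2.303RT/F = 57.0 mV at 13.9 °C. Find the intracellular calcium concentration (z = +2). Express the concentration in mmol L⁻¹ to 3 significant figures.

Nernst: E = (57.0/2) · log₁₀([out]/[in]), so log₁₀([out]/[in]) = 108.0 × 2 / 57.0 = 3.7895.
[out]/[in] = 10^(3.7895) = 6158.
[in] = 2.45 / 6158 = 0.0003978 mmol L⁻¹.

0.000398 mmol L⁻¹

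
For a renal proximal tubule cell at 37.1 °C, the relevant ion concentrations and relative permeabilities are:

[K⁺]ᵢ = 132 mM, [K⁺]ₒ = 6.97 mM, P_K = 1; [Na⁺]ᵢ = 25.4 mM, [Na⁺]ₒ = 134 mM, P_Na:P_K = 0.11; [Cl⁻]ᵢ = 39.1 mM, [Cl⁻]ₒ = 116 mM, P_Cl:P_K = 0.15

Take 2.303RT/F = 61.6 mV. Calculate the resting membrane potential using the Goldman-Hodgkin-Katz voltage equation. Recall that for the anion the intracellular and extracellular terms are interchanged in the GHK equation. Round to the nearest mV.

-46 mV

Vm = 61.6 · log₁₀[(Σ P·[cation]ₒ + Σ P·[anion]ᵢ) / (Σ P·[cation]ᵢ + Σ P·[anion]ₒ)]
Numerator = 1×6.97 + 0.11×134 + 0.15×39.1 = 27.58
Denominator = 1×132 + 0.11×25.4 + 0.15×116 = 152.2
Vm = 61.6 · log₁₀(0.18118) = 61.6 × (-0.7419) = -45.70 mV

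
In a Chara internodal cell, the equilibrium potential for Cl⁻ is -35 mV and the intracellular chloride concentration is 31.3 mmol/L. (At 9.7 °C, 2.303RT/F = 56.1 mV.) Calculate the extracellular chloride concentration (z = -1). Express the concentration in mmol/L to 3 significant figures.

132 mmol/L

Nernst: E = (56.1/-1) · log₁₀([out]/[in]), so log₁₀([out]/[in]) = -35.0 × -1 / 56.1 = 0.6239.
[out]/[in] = 10^(0.6239) = 4.206.
[out] = 4.206 × 31.3 = 131.7 mmol/L.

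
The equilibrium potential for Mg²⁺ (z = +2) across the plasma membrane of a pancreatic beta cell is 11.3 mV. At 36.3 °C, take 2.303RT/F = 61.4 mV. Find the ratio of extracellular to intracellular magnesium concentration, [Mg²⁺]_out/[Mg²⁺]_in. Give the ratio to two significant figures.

2.3

log₁₀([out]/[in]) = E·z/(61.4) = 11.3 × 2 / 61.4 = 0.3681
[out]/[in] = 10^(0.3681) = 2.334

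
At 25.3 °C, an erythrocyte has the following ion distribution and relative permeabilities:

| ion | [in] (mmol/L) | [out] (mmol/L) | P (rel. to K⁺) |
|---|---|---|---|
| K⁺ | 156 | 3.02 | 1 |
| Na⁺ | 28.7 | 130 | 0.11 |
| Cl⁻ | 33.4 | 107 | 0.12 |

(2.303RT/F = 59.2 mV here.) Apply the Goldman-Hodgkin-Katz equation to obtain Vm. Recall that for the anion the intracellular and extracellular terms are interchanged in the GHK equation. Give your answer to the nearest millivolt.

-54 mV

Vm = 59.2 · log₁₀[(Σ P·[cation]ₒ + Σ P·[anion]ᵢ) / (Σ P·[cation]ᵢ + Σ P·[anion]ₒ)]
Numerator = 1×3.02 + 0.11×130 + 0.12×33.4 = 21.33
Denominator = 1×156 + 0.11×28.7 + 0.12×107 = 172
Vm = 59.2 · log₁₀(0.124) = 59.2 × (-0.9066) = -53.67 mV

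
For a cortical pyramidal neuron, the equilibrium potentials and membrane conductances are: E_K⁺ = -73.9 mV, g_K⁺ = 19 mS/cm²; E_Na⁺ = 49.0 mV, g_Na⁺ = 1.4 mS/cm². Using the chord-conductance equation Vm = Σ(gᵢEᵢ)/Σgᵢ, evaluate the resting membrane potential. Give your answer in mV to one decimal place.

Σ gᵢEᵢ = 19·(-73.9) + 1.4·(49.0) = -1335.50
Σ gᵢ = 19 + 1.4 = 20.4
Vm = -1335.50 / 20.4 = -65.47 mV

-65.5 mV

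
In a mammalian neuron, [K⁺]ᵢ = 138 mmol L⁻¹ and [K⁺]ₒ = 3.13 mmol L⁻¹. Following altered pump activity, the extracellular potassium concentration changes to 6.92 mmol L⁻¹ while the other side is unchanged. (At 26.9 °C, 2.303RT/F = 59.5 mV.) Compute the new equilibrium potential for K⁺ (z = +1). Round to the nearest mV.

-77 mV

After the shift: [K⁺]_out = 6.92, [K⁺]_in = 138 mmol L⁻¹.
E_new = (59.5/1)·log₁₀(6.92/138) = 59.50 · (-1.2998) = -77.34 mV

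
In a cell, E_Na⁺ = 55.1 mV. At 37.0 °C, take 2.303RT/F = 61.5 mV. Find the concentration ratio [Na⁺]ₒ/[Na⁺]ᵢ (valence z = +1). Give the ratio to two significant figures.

7.9

log₁₀([out]/[in]) = E·z/(61.5) = 55.1 × 1 / 61.5 = 0.8959
[out]/[in] = 10^(0.8959) = 7.869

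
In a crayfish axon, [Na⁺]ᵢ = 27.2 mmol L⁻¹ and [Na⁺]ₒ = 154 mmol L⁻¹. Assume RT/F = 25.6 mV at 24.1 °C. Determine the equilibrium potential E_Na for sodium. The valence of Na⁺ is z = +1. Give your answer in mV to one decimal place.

44.4 mV

E = (25.6/z) · ln([Na⁺]_out/[Na⁺]_in) with z = +1.
= (25.6/1) · ln(154/27.2) = 25.60 · ln(5.662)
= 25.60 · (1.7337) = 44.38 mV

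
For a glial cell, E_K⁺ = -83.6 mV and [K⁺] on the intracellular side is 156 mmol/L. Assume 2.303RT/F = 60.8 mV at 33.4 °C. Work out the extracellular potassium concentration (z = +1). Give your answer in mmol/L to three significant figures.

Nernst: E = (60.8/1) · log₁₀([out]/[in]), so log₁₀([out]/[in]) = -83.6 × 1 / 60.8 = -1.3750.
[out]/[in] = 10^(-1.3750) = 0.04217.
[out] = 0.04217 × 156 = 6.578 mmol/L.

6.58 mmol/L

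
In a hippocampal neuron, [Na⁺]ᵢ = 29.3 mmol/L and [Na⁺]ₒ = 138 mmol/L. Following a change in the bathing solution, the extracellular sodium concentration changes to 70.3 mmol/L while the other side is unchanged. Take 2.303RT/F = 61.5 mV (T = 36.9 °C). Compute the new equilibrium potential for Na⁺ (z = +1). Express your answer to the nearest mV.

After the shift: [Na⁺]_out = 70.3, [Na⁺]_in = 29.3 mmol/L.
E_new = (61.5/1)·log₁₀(70.3/29.3) = 61.50 · (0.3801) = 23.38 mV

23 mV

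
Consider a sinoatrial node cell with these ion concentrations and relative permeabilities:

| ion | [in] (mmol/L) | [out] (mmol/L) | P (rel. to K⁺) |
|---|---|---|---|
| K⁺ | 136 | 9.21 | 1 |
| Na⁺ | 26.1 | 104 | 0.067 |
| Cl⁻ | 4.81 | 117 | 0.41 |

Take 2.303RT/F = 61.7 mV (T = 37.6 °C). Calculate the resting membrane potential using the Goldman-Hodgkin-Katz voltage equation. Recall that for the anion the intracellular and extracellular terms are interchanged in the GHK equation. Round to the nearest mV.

-62 mV

Vm = 61.7 · log₁₀[(Σ P·[cation]ₒ + Σ P·[anion]ᵢ) / (Σ P·[cation]ᵢ + Σ P·[anion]ₒ)]
Numerator = 1×9.21 + 0.067×104 + 0.41×4.81 = 18.15
Denominator = 1×136 + 0.067×26.1 + 0.41×117 = 185.7
Vm = 61.7 · log₁₀(0.097729) = 61.7 × (-1.0100) = -62.32 mV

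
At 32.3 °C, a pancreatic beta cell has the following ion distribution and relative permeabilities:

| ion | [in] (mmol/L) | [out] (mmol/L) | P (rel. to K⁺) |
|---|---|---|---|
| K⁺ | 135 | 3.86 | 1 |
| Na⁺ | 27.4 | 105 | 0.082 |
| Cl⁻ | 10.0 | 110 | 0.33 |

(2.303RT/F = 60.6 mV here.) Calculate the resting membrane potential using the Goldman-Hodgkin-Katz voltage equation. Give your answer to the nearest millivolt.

-63 mV

Vm = 60.6 · log₁₀[(Σ P·[cation]ₒ + Σ P·[anion]ᵢ) / (Σ P·[cation]ᵢ + Σ P·[anion]ₒ)]
Numerator = 1×3.86 + 0.082×105 + 0.33×10.0 = 15.77
Denominator = 1×135 + 0.082×27.4 + 0.33×110 = 173.5
Vm = 60.6 · log₁₀(0.090869) = 60.6 × (-1.0416) = -63.12 mV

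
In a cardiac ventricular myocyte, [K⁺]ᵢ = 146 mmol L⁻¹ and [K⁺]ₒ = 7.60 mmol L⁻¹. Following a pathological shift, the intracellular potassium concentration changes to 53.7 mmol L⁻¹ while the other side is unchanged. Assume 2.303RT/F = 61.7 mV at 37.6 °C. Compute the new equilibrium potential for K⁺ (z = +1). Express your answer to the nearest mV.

-52 mV

After the shift: [K⁺]_out = 7.60, [K⁺]_in = 53.7 mmol L⁻¹.
E_new = (61.7/1)·log₁₀(7.60/53.7) = 61.70 · (-0.8492) = -52.39 mV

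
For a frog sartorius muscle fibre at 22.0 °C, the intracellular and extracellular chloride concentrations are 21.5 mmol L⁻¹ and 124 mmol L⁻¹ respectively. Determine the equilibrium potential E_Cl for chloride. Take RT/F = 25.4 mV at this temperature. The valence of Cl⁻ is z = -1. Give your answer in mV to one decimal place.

-44.5 mV

E = (25.4/z) · ln([Cl⁻]_out/[Cl⁻]_in) with z = -1.
For an anion, dividing by z = -1 reverses the sign.
= (25.4/-1) · ln(124/21.5) = -25.40 · ln(5.767)
= -25.40 · (1.7522) = -44.51 mV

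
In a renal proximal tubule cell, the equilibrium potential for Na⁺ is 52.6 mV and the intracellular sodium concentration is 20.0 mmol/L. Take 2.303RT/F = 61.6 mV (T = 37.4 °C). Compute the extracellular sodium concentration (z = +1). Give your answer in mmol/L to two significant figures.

Nernst: E = (61.6/1) · log₁₀([out]/[in]), so log₁₀([out]/[in]) = 52.6 × 1 / 61.6 = 0.8539.
[out]/[in] = 10^(0.8539) = 7.143.
[out] = 7.143 × 20.0 = 142.9 mmol/L.

140 mmol/L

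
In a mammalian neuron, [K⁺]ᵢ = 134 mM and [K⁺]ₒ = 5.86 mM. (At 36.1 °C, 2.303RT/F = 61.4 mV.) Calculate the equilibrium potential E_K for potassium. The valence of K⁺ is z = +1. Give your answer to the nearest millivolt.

-83 mV

E = (61.4/z) · log₁₀([K⁺]_out/[K⁺]_in) with z = +1.
= (61.4/1) · log₁₀(5.86/134) = 61.40 · log₁₀(0.04373)
= 61.40 · (-1.3592) = -83.46 mV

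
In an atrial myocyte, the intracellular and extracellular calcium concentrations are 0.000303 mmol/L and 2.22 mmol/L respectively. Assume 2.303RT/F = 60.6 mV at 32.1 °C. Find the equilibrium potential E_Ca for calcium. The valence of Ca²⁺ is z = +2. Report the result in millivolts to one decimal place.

117.1 mV

E = (60.6/z) · log₁₀([Ca²⁺]_out/[Ca²⁺]_in) with z = +2.
= (60.6/2) · log₁₀(2.22/0.000303) = 30.30 · log₁₀(7327)
= 30.30 · (3.8649) = 117.11 mV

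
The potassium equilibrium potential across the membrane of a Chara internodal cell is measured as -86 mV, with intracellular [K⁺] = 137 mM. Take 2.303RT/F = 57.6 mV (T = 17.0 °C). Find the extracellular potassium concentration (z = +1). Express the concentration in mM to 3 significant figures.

Nernst: E = (57.6/1) · log₁₀([out]/[in]), so log₁₀([out]/[in]) = -86.0 × 1 / 57.6 = -1.4931.
[out]/[in] = 10^(-1.4931) = 0.03213.
[out] = 0.03213 × 137 = 4.402 mM.

4.40 mM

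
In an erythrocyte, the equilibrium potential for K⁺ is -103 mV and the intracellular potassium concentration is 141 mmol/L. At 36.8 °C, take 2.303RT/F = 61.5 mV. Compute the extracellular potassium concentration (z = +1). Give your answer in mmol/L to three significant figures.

Nernst: E = (61.5/1) · log₁₀([out]/[in]), so log₁₀([out]/[in]) = -103.0 × 1 / 61.5 = -1.6748.
[out]/[in] = 10^(-1.6748) = 0.02114.
[out] = 0.02114 × 141 = 2.981 mmol/L.

2.98 mmol/L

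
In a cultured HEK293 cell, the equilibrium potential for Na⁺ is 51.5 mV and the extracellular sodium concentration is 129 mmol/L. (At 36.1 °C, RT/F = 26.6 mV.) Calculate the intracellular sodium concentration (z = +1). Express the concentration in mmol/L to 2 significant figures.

Nernst: E = (26.6/1) · ln([out]/[in]), so ln([out]/[in]) = 51.5 × 1 / 26.6 = 1.9361.
[out]/[in] = e^(1.9361) = 6.932.
[in] = 129 / 6.932 = 18.61 mmol/L.

19 mmol/L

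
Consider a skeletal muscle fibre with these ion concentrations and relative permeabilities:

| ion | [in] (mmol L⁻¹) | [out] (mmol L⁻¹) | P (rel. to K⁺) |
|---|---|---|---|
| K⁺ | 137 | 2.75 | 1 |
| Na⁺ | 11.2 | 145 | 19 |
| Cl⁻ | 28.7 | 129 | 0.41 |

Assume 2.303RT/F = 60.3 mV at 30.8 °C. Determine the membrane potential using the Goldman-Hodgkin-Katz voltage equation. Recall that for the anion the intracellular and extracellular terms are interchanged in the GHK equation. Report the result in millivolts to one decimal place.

50.5 mV

Vm = 60.3 · log₁₀[(Σ P·[cation]ₒ + Σ P·[anion]ᵢ) / (Σ P·[cation]ᵢ + Σ P·[anion]ₒ)]
Numerator = 1×2.75 + 19×145 + 0.41×28.7 = 2770
Denominator = 1×137 + 19×11.2 + 0.41×129 = 402.7
Vm = 60.3 · log₁₀(6.8775) = 60.3 × (0.8374) = 50.50 mV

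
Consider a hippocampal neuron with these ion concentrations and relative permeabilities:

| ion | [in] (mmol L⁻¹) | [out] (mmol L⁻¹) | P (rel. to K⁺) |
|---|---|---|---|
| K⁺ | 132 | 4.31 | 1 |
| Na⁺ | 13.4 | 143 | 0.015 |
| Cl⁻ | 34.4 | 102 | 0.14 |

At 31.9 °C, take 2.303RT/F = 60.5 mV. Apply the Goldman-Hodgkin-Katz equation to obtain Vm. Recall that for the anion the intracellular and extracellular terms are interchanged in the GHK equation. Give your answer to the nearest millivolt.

Vm = 60.5 · log₁₀[(Σ P·[cation]ₒ + Σ P·[anion]ᵢ) / (Σ P·[cation]ᵢ + Σ P·[anion]ₒ)]
Numerator = 1×4.31 + 0.015×143 + 0.14×34.4 = 11.27
Denominator = 1×132 + 0.015×13.4 + 0.14×102 = 146.5
Vm = 60.5 · log₁₀(0.076945) = 60.5 × (-1.1138) = -67.39 mV

-67 mV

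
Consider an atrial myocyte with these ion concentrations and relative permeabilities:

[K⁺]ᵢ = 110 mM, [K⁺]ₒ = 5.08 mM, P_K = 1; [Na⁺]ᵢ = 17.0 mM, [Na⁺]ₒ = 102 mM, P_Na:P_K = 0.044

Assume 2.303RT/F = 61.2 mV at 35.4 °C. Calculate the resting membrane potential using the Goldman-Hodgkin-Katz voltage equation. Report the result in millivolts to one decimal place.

-65.1 mV

Vm = 61.2 · log₁₀[(Σ P·[cation]ₒ + Σ P·[anion]ᵢ) / (Σ P·[cation]ᵢ + Σ P·[anion]ₒ)]
Numerator = 1×5.08 + 0.044×102 = 9.568
Denominator = 1×110 + 0.044×17.0 = 110.7
Vm = 61.2 · log₁₀(0.086394) = 61.2 × (-1.0635) = -65.09 mV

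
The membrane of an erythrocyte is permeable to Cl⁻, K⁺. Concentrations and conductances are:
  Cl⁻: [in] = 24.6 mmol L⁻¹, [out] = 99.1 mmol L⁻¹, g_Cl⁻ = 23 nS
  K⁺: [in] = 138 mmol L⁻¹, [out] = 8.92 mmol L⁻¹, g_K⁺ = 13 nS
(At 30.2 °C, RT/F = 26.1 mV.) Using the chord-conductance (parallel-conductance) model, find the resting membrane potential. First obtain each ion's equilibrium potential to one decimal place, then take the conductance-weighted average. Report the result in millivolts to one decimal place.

-49.1 mV

E_Cl⁻ = (26.1/-1)·ln(99.1/24.6) = -36.4 mV
E_K⁺ = (26.1/1)·ln(8.92/138) = -71.5 mV
Vm = (Σ gᵢEᵢ)/(Σ gᵢ) = (23·-36.4 + 13·-71.5) / (23 + 13)
= -1766.70 / 36 = -49.07 mV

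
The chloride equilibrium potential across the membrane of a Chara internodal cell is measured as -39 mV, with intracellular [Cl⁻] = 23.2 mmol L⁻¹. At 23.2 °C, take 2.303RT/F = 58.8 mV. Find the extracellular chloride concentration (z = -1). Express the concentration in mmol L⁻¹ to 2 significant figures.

Nernst: E = (58.8/-1) · log₁₀([out]/[in]), so log₁₀([out]/[in]) = -39.0 × -1 / 58.8 = 0.6633.
[out]/[in] = 10^(0.6633) = 4.605.
[out] = 4.605 × 23.2 = 106.8 mmol L⁻¹.

110 mmol L⁻¹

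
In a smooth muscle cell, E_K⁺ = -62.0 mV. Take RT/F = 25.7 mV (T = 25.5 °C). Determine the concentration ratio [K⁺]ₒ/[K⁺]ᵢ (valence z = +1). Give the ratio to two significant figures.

ln([out]/[in]) = E·z/(25.7) = -62.0 × 1 / 25.7 = -2.4125
[out]/[in] = e^(-2.4125) = 0.0896

0.090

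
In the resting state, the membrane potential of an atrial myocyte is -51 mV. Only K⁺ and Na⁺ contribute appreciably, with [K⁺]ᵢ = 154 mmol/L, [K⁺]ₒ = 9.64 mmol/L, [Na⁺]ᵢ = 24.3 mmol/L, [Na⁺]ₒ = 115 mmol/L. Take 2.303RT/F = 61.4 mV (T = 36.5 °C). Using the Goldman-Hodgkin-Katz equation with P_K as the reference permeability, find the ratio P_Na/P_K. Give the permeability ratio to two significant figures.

Let α = P_Na/P_K. GHK: Vm = 61.4·log₁₀[(Kₒ + α·Naₒ)/(Kᵢ + α·Naᵢ)].
10^(Vm/61.4) = 10^(-51.0/61.4) = 0.1477
So 0.1477·(Kᵢ + α·Naᵢ) = Kₒ + α·Naₒ → α = (0.1477·154.0 − 9.64) / (115.0 − 0.1477·24.3)
α = (22.75 − 9.64) / (115.0 − 3.589) = 13.11/111.4 = 0.1176

0.12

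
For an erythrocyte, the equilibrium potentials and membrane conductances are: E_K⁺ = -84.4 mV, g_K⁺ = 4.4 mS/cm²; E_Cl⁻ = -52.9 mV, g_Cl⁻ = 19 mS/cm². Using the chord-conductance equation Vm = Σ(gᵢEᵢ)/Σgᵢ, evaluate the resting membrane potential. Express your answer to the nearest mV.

-59 mV

Σ gᵢEᵢ = 4.4·(-84.4) + 19·(-52.9) = -1376.46
Σ gᵢ = 4.4 + 19 = 23.4
Vm = -1376.46 / 23.4 = -58.82 mV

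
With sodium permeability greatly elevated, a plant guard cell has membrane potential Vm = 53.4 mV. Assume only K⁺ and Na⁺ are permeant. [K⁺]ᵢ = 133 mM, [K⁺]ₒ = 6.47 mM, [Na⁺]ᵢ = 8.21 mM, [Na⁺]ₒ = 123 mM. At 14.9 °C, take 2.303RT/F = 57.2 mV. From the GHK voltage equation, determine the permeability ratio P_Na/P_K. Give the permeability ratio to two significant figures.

Let α = P_Na/P_K. GHK: Vm = 57.2·log₁₀[(Kₒ + α·Naₒ)/(Kᵢ + α·Naᵢ)].
10^(Vm/57.2) = 10^(53.4/57.2) = 8.5816
So 8.5816·(Kᵢ + α·Naᵢ) = Kₒ + α·Naₒ → α = (8.5816·133.0 − 6.47) / (123.0 − 8.5816·8.21)
α = (1141 − 6.47) / (123.0 − 70.45) = 1135/52.55 = 21.6

22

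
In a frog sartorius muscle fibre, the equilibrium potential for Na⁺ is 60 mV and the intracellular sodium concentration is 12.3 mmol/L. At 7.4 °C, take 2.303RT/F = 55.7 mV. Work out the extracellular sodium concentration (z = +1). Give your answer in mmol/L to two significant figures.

Nernst: E = (55.7/1) · log₁₀([out]/[in]), so log₁₀([out]/[in]) = 60.0 × 1 / 55.7 = 1.0772.
[out]/[in] = 10^(1.0772) = 11.95.
[out] = 11.95 × 12.3 = 146.9 mmol/L.

150 mmol/L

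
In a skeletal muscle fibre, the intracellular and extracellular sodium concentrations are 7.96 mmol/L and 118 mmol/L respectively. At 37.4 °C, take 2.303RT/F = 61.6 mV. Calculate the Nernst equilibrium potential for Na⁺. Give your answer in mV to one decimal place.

72.1 mV

E = (61.6/z) · log₁₀([Na⁺]_out/[Na⁺]_in) with z = +1.
= (61.6/1) · log₁₀(118/7.96) = 61.60 · log₁₀(14.82)
= 61.60 · (1.1710) = 72.13 mV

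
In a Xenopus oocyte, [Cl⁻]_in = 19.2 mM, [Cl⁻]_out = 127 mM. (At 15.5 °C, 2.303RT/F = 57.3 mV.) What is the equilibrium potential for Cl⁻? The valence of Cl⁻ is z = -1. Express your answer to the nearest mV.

E = (57.3/z) · log₁₀([Cl⁻]_out/[Cl⁻]_in) with z = -1.
For an anion, dividing by z = -1 reverses the sign.
= (57.3/-1) · log₁₀(127/19.2) = -57.30 · log₁₀(6.615)
= -57.30 · (0.8205) = -47.01 mV

-47 mV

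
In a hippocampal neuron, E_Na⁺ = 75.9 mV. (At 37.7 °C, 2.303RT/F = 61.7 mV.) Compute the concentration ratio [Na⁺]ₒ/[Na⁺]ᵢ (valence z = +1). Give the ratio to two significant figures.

17

log₁₀([out]/[in]) = E·z/(61.7) = 75.9 × 1 / 61.7 = 1.2301
[out]/[in] = 10^(1.2301) = 16.99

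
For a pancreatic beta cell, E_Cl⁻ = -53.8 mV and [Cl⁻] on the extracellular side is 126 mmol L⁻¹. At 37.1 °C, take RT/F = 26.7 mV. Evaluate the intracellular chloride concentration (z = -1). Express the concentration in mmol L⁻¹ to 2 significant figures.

Nernst: E = (26.7/-1) · ln([out]/[in]), so ln([out]/[in]) = -53.8 × -1 / 26.7 = 2.0150.
[out]/[in] = e^(2.0150) = 7.501.
[in] = 126 / 7.501 = 16.8 mmol L⁻¹.

17 mmol L⁻¹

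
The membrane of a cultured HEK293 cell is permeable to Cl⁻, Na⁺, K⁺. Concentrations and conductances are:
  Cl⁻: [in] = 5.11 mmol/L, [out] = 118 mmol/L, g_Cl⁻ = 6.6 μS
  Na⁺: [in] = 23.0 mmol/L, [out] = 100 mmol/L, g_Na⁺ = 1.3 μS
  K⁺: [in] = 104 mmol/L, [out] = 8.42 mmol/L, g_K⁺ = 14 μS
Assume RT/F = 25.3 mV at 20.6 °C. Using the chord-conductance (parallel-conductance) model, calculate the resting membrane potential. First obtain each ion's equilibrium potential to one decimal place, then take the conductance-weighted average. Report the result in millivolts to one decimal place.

E_Cl⁻ = (25.3/-1)·ln(118/5.11) = -79.4 mV
E_Na⁺ = (25.3/1)·ln(100/23.0) = 37.2 mV
E_K⁺ = (25.3/1)·ln(8.42/104) = -63.6 mV
Vm = (Σ gᵢEᵢ)/(Σ gᵢ) = (6.6·-79.4 + 1.3·37.2 + 14·-63.6) / (6.6 + 1.3 + 14)
= -1366.08 / 21.9 = -62.38 mV

-62.4 mV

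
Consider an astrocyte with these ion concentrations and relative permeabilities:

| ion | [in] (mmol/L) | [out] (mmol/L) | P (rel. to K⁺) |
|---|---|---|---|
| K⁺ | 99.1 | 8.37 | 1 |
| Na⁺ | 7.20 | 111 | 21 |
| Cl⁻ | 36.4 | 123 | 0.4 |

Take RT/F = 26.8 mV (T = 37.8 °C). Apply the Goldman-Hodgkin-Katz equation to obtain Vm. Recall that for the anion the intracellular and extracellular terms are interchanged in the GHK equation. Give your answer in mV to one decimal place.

55.3 mV

Vm = 26.8 · ln[(Σ P·[cation]ₒ + Σ P·[anion]ᵢ) / (Σ P·[cation]ᵢ + Σ P·[anion]ₒ)]
Numerator = 1×8.37 + 21×111 + 0.4×36.4 = 2354
Denominator = 1×99.1 + 21×7.20 + 0.4×123 = 299.5
Vm = 26.8 · ln(7.8595) = 26.8 × (2.0617) = 55.25 mV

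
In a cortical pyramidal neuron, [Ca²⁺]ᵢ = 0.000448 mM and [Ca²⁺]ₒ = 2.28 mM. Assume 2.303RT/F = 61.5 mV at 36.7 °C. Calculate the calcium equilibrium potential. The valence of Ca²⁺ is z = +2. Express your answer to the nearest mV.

114 mV

E = (61.5/z) · log₁₀([Ca²⁺]_out/[Ca²⁺]_in) with z = +2.
= (61.5/2) · log₁₀(2.28/0.000448) = 30.75 · log₁₀(5089)
= 30.75 · (3.7067) = 113.98 mV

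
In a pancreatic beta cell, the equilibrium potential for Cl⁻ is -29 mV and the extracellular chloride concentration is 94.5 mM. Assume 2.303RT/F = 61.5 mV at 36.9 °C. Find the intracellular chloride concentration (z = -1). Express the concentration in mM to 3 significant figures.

31.9 mM

Nernst: E = (61.5/-1) · log₁₀([out]/[in]), so log₁₀([out]/[in]) = -29.0 × -1 / 61.5 = 0.4715.
[out]/[in] = 10^(0.4715) = 2.962.
[in] = 94.5 / 2.962 = 31.91 mM.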